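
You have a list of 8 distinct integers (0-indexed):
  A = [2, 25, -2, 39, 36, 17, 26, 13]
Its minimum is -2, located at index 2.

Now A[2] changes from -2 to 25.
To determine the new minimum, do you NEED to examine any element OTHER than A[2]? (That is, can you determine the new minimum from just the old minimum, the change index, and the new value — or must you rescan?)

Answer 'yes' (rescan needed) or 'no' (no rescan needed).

Answer: yes

Derivation:
Old min = -2 at index 2
Change at index 2: -2 -> 25
Index 2 WAS the min and new value 25 > old min -2. Must rescan other elements to find the new min.
Needs rescan: yes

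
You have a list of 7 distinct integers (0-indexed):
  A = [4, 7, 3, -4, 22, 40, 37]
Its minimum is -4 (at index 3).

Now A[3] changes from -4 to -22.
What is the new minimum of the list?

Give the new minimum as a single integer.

Answer: -22

Derivation:
Old min = -4 (at index 3)
Change: A[3] -4 -> -22
Changed element WAS the min. Need to check: is -22 still <= all others?
  Min of remaining elements: 3
  New min = min(-22, 3) = -22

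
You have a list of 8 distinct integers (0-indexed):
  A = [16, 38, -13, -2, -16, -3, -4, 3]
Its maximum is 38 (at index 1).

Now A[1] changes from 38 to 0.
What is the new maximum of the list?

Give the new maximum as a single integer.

Old max = 38 (at index 1)
Change: A[1] 38 -> 0
Changed element WAS the max -> may need rescan.
  Max of remaining elements: 16
  New max = max(0, 16) = 16

Answer: 16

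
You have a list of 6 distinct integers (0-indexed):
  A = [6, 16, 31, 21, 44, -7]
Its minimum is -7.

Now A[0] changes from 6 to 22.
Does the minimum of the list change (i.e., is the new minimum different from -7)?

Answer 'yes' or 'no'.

Old min = -7
Change: A[0] 6 -> 22
Changed element was NOT the min; min changes only if 22 < -7.
New min = -7; changed? no

Answer: no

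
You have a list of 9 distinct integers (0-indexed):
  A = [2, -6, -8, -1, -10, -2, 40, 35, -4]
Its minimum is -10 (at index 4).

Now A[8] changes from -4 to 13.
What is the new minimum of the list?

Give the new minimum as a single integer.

Answer: -10

Derivation:
Old min = -10 (at index 4)
Change: A[8] -4 -> 13
Changed element was NOT the old min.
  New min = min(old_min, new_val) = min(-10, 13) = -10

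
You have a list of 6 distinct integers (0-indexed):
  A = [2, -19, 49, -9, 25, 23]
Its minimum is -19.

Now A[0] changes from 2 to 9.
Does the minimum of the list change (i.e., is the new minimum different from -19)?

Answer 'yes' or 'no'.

Answer: no

Derivation:
Old min = -19
Change: A[0] 2 -> 9
Changed element was NOT the min; min changes only if 9 < -19.
New min = -19; changed? no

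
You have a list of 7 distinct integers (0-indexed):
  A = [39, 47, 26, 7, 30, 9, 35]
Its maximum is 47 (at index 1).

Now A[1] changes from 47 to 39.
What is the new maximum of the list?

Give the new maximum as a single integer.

Old max = 47 (at index 1)
Change: A[1] 47 -> 39
Changed element WAS the max -> may need rescan.
  Max of remaining elements: 39
  New max = max(39, 39) = 39

Answer: 39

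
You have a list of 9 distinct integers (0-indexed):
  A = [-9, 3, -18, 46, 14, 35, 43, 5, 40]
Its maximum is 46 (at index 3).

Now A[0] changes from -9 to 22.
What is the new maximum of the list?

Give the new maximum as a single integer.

Old max = 46 (at index 3)
Change: A[0] -9 -> 22
Changed element was NOT the old max.
  New max = max(old_max, new_val) = max(46, 22) = 46

Answer: 46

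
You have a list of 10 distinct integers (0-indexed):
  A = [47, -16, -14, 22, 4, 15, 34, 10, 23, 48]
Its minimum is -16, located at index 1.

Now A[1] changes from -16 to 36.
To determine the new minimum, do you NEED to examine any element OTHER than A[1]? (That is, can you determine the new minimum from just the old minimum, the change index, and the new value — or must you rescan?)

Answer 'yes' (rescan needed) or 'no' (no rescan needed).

Answer: yes

Derivation:
Old min = -16 at index 1
Change at index 1: -16 -> 36
Index 1 WAS the min and new value 36 > old min -16. Must rescan other elements to find the new min.
Needs rescan: yes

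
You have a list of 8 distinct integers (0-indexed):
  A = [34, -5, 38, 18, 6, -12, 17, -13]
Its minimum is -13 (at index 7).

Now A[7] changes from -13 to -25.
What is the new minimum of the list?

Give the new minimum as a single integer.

Answer: -25

Derivation:
Old min = -13 (at index 7)
Change: A[7] -13 -> -25
Changed element WAS the min. Need to check: is -25 still <= all others?
  Min of remaining elements: -12
  New min = min(-25, -12) = -25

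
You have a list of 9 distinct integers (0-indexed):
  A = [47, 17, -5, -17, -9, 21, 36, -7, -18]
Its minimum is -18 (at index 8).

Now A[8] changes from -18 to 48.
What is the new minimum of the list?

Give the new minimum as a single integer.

Old min = -18 (at index 8)
Change: A[8] -18 -> 48
Changed element WAS the min. Need to check: is 48 still <= all others?
  Min of remaining elements: -17
  New min = min(48, -17) = -17

Answer: -17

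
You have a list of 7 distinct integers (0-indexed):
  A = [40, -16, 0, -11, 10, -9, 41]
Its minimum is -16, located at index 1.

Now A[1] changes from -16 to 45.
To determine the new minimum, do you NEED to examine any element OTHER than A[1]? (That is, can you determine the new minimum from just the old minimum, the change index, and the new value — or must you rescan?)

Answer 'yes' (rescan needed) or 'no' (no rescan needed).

Old min = -16 at index 1
Change at index 1: -16 -> 45
Index 1 WAS the min and new value 45 > old min -16. Must rescan other elements to find the new min.
Needs rescan: yes

Answer: yes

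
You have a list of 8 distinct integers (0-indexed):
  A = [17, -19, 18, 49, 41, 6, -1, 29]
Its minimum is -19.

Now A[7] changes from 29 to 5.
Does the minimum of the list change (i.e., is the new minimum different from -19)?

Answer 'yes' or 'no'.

Old min = -19
Change: A[7] 29 -> 5
Changed element was NOT the min; min changes only if 5 < -19.
New min = -19; changed? no

Answer: no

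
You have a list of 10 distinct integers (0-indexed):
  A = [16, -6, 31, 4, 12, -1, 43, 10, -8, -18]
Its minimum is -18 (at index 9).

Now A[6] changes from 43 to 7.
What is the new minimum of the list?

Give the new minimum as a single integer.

Answer: -18

Derivation:
Old min = -18 (at index 9)
Change: A[6] 43 -> 7
Changed element was NOT the old min.
  New min = min(old_min, new_val) = min(-18, 7) = -18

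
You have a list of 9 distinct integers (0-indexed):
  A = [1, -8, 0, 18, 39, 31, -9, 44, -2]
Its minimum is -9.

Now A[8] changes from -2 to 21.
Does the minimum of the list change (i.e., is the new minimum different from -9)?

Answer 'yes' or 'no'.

Answer: no

Derivation:
Old min = -9
Change: A[8] -2 -> 21
Changed element was NOT the min; min changes only if 21 < -9.
New min = -9; changed? no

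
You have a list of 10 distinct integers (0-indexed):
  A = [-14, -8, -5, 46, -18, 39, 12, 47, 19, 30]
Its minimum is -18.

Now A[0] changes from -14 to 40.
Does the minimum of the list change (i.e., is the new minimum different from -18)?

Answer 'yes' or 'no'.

Answer: no

Derivation:
Old min = -18
Change: A[0] -14 -> 40
Changed element was NOT the min; min changes only if 40 < -18.
New min = -18; changed? no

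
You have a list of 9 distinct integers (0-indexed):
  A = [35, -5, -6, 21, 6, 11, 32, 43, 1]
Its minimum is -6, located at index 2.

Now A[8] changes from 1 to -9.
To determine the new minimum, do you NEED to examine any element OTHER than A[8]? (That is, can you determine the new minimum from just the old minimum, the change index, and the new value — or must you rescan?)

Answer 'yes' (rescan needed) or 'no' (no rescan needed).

Old min = -6 at index 2
Change at index 8: 1 -> -9
Index 8 was NOT the min. New min = min(-6, -9). No rescan of other elements needed.
Needs rescan: no

Answer: no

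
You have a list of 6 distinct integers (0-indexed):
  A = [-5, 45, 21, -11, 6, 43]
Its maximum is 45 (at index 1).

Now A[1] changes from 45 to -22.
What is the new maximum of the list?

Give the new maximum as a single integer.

Old max = 45 (at index 1)
Change: A[1] 45 -> -22
Changed element WAS the max -> may need rescan.
  Max of remaining elements: 43
  New max = max(-22, 43) = 43

Answer: 43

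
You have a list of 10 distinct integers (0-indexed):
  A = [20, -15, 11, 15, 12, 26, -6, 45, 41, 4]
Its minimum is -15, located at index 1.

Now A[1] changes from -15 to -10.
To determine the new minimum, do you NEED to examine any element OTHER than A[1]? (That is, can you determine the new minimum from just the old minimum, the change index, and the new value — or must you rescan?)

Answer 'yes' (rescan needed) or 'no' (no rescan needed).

Answer: yes

Derivation:
Old min = -15 at index 1
Change at index 1: -15 -> -10
Index 1 WAS the min and new value -10 > old min -15. Must rescan other elements to find the new min.
Needs rescan: yes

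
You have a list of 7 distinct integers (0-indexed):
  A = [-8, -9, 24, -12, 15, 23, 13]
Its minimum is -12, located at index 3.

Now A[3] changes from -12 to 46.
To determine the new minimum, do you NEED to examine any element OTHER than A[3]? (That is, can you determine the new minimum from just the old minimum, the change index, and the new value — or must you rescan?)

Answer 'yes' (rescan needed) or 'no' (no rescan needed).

Old min = -12 at index 3
Change at index 3: -12 -> 46
Index 3 WAS the min and new value 46 > old min -12. Must rescan other elements to find the new min.
Needs rescan: yes

Answer: yes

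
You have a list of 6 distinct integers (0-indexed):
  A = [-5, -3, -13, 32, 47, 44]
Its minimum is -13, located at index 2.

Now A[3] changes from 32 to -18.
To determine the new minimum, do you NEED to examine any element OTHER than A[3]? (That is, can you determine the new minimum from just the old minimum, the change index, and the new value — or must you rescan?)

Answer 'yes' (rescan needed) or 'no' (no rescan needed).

Old min = -13 at index 2
Change at index 3: 32 -> -18
Index 3 was NOT the min. New min = min(-13, -18). No rescan of other elements needed.
Needs rescan: no

Answer: no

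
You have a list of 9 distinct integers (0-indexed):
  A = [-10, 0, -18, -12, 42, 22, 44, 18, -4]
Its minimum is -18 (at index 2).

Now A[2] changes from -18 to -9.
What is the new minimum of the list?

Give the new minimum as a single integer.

Answer: -12

Derivation:
Old min = -18 (at index 2)
Change: A[2] -18 -> -9
Changed element WAS the min. Need to check: is -9 still <= all others?
  Min of remaining elements: -12
  New min = min(-9, -12) = -12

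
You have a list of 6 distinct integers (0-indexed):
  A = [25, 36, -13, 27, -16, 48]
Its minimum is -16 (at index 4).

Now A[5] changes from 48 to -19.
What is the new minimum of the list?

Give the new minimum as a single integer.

Answer: -19

Derivation:
Old min = -16 (at index 4)
Change: A[5] 48 -> -19
Changed element was NOT the old min.
  New min = min(old_min, new_val) = min(-16, -19) = -19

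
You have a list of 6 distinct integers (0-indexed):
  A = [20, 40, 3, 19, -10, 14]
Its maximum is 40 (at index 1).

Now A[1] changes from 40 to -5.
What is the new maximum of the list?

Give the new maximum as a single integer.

Answer: 20

Derivation:
Old max = 40 (at index 1)
Change: A[1] 40 -> -5
Changed element WAS the max -> may need rescan.
  Max of remaining elements: 20
  New max = max(-5, 20) = 20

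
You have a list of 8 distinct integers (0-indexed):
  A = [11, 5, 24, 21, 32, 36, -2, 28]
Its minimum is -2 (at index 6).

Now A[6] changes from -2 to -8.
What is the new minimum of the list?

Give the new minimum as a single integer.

Old min = -2 (at index 6)
Change: A[6] -2 -> -8
Changed element WAS the min. Need to check: is -8 still <= all others?
  Min of remaining elements: 5
  New min = min(-8, 5) = -8

Answer: -8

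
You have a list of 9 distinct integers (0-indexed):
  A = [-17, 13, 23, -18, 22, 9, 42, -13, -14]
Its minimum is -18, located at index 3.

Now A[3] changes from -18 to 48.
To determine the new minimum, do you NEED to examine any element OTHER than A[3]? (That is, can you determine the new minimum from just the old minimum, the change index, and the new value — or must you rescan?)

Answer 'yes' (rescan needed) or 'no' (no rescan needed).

Answer: yes

Derivation:
Old min = -18 at index 3
Change at index 3: -18 -> 48
Index 3 WAS the min and new value 48 > old min -18. Must rescan other elements to find the new min.
Needs rescan: yes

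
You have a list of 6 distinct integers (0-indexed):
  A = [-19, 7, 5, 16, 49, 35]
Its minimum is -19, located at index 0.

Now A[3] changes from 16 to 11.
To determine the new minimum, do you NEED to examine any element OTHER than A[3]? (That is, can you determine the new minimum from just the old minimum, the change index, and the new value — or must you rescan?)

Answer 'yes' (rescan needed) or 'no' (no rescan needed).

Old min = -19 at index 0
Change at index 3: 16 -> 11
Index 3 was NOT the min. New min = min(-19, 11). No rescan of other elements needed.
Needs rescan: no

Answer: no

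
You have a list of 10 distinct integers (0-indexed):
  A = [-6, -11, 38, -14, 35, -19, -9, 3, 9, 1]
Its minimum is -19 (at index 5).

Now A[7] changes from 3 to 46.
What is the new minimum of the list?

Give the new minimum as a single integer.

Old min = -19 (at index 5)
Change: A[7] 3 -> 46
Changed element was NOT the old min.
  New min = min(old_min, new_val) = min(-19, 46) = -19

Answer: -19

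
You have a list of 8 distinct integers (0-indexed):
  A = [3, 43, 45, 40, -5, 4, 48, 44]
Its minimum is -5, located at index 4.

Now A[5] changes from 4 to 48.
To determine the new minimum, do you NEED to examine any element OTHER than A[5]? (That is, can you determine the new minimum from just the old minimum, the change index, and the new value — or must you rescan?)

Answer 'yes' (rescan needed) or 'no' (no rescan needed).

Old min = -5 at index 4
Change at index 5: 4 -> 48
Index 5 was NOT the min. New min = min(-5, 48). No rescan of other elements needed.
Needs rescan: no

Answer: no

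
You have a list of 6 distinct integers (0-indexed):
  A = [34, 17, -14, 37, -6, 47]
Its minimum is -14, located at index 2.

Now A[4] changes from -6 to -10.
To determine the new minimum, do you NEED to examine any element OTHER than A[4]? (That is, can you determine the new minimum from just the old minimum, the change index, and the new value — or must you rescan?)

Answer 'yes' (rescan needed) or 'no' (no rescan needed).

Answer: no

Derivation:
Old min = -14 at index 2
Change at index 4: -6 -> -10
Index 4 was NOT the min. New min = min(-14, -10). No rescan of other elements needed.
Needs rescan: no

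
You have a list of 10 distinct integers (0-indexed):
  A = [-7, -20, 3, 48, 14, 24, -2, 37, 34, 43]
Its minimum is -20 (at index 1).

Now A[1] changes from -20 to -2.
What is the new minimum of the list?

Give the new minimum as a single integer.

Old min = -20 (at index 1)
Change: A[1] -20 -> -2
Changed element WAS the min. Need to check: is -2 still <= all others?
  Min of remaining elements: -7
  New min = min(-2, -7) = -7

Answer: -7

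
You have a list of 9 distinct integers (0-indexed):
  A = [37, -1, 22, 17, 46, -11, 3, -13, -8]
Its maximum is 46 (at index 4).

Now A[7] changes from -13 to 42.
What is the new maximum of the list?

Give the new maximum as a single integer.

Old max = 46 (at index 4)
Change: A[7] -13 -> 42
Changed element was NOT the old max.
  New max = max(old_max, new_val) = max(46, 42) = 46

Answer: 46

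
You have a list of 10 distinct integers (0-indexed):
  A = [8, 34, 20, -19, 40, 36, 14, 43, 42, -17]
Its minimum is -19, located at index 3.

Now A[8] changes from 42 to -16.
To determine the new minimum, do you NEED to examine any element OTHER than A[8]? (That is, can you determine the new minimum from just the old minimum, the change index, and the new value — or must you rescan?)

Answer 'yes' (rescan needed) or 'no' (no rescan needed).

Answer: no

Derivation:
Old min = -19 at index 3
Change at index 8: 42 -> -16
Index 8 was NOT the min. New min = min(-19, -16). No rescan of other elements needed.
Needs rescan: no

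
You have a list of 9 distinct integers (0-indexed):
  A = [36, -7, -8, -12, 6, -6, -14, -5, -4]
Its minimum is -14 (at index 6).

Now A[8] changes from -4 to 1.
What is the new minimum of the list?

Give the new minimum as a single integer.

Answer: -14

Derivation:
Old min = -14 (at index 6)
Change: A[8] -4 -> 1
Changed element was NOT the old min.
  New min = min(old_min, new_val) = min(-14, 1) = -14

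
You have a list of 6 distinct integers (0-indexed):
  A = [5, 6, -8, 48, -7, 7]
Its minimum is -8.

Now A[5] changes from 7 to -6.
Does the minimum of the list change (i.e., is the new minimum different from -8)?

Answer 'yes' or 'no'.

Old min = -8
Change: A[5] 7 -> -6
Changed element was NOT the min; min changes only if -6 < -8.
New min = -8; changed? no

Answer: no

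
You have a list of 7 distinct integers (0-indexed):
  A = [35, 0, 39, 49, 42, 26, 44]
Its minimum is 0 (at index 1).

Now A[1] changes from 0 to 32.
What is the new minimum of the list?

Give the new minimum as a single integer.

Old min = 0 (at index 1)
Change: A[1] 0 -> 32
Changed element WAS the min. Need to check: is 32 still <= all others?
  Min of remaining elements: 26
  New min = min(32, 26) = 26

Answer: 26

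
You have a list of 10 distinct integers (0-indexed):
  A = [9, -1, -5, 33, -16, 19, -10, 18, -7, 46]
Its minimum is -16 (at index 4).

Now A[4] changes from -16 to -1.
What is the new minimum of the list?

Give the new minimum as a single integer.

Old min = -16 (at index 4)
Change: A[4] -16 -> -1
Changed element WAS the min. Need to check: is -1 still <= all others?
  Min of remaining elements: -10
  New min = min(-1, -10) = -10

Answer: -10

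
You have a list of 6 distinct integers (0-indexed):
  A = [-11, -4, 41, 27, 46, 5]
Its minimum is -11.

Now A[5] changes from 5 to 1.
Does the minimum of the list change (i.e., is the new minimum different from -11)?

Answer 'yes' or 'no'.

Answer: no

Derivation:
Old min = -11
Change: A[5] 5 -> 1
Changed element was NOT the min; min changes only if 1 < -11.
New min = -11; changed? no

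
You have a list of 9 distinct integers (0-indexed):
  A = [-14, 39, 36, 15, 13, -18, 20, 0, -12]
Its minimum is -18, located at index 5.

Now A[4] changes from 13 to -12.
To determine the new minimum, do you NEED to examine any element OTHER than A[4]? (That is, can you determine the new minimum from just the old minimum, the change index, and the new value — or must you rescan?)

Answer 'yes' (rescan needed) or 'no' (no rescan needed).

Old min = -18 at index 5
Change at index 4: 13 -> -12
Index 4 was NOT the min. New min = min(-18, -12). No rescan of other elements needed.
Needs rescan: no

Answer: no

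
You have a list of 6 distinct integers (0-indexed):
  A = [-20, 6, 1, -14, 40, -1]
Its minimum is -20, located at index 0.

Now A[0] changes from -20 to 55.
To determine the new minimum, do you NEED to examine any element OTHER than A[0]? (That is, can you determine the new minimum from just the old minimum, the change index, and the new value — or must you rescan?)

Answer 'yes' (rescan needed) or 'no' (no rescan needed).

Old min = -20 at index 0
Change at index 0: -20 -> 55
Index 0 WAS the min and new value 55 > old min -20. Must rescan other elements to find the new min.
Needs rescan: yes

Answer: yes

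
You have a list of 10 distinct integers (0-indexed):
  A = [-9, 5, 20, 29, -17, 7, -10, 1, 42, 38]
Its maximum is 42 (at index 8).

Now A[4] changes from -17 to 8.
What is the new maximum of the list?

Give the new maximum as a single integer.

Answer: 42

Derivation:
Old max = 42 (at index 8)
Change: A[4] -17 -> 8
Changed element was NOT the old max.
  New max = max(old_max, new_val) = max(42, 8) = 42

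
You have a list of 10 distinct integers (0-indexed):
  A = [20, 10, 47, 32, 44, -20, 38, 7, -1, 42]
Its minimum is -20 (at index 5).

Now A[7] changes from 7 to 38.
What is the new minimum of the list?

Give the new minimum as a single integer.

Answer: -20

Derivation:
Old min = -20 (at index 5)
Change: A[7] 7 -> 38
Changed element was NOT the old min.
  New min = min(old_min, new_val) = min(-20, 38) = -20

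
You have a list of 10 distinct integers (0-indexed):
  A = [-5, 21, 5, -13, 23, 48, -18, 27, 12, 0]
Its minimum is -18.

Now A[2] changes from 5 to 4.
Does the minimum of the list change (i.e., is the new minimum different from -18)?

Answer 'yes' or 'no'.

Old min = -18
Change: A[2] 5 -> 4
Changed element was NOT the min; min changes only if 4 < -18.
New min = -18; changed? no

Answer: no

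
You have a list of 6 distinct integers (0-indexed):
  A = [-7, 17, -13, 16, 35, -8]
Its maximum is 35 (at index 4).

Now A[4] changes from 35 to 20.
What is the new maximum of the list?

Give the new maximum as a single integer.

Old max = 35 (at index 4)
Change: A[4] 35 -> 20
Changed element WAS the max -> may need rescan.
  Max of remaining elements: 17
  New max = max(20, 17) = 20

Answer: 20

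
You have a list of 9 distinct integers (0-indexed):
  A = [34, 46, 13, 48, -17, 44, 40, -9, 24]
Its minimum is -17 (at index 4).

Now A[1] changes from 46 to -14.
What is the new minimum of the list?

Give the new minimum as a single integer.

Old min = -17 (at index 4)
Change: A[1] 46 -> -14
Changed element was NOT the old min.
  New min = min(old_min, new_val) = min(-17, -14) = -17

Answer: -17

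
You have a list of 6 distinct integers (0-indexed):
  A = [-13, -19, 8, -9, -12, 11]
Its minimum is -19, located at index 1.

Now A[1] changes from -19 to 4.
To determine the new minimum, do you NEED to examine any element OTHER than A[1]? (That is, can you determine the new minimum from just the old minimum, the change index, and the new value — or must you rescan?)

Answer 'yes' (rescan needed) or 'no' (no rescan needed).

Answer: yes

Derivation:
Old min = -19 at index 1
Change at index 1: -19 -> 4
Index 1 WAS the min and new value 4 > old min -19. Must rescan other elements to find the new min.
Needs rescan: yes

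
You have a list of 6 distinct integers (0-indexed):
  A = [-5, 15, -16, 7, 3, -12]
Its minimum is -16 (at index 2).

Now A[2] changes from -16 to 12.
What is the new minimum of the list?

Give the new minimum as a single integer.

Answer: -12

Derivation:
Old min = -16 (at index 2)
Change: A[2] -16 -> 12
Changed element WAS the min. Need to check: is 12 still <= all others?
  Min of remaining elements: -12
  New min = min(12, -12) = -12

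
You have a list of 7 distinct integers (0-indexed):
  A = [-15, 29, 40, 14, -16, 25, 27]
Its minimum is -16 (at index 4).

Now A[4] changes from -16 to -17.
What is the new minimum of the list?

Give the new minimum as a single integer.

Old min = -16 (at index 4)
Change: A[4] -16 -> -17
Changed element WAS the min. Need to check: is -17 still <= all others?
  Min of remaining elements: -15
  New min = min(-17, -15) = -17

Answer: -17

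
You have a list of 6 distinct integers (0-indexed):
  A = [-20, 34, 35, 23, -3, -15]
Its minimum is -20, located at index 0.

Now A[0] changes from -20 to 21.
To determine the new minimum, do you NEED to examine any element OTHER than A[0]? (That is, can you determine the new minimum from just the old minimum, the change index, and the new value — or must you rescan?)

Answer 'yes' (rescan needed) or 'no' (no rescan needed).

Answer: yes

Derivation:
Old min = -20 at index 0
Change at index 0: -20 -> 21
Index 0 WAS the min and new value 21 > old min -20. Must rescan other elements to find the new min.
Needs rescan: yes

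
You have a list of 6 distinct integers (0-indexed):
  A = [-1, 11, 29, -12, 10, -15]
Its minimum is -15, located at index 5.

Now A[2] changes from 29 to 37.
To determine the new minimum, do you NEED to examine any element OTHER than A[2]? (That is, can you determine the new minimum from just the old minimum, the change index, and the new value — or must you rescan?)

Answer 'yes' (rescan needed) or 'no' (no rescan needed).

Old min = -15 at index 5
Change at index 2: 29 -> 37
Index 2 was NOT the min. New min = min(-15, 37). No rescan of other elements needed.
Needs rescan: no

Answer: no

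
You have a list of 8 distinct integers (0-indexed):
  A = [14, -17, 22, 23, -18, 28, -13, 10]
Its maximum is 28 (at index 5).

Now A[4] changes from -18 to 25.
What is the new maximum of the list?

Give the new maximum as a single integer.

Old max = 28 (at index 5)
Change: A[4] -18 -> 25
Changed element was NOT the old max.
  New max = max(old_max, new_val) = max(28, 25) = 28

Answer: 28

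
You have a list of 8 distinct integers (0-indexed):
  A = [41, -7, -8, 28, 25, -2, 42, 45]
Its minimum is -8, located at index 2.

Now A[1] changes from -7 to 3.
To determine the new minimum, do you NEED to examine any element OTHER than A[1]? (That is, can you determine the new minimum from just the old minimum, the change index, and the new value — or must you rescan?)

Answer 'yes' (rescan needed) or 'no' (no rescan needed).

Answer: no

Derivation:
Old min = -8 at index 2
Change at index 1: -7 -> 3
Index 1 was NOT the min. New min = min(-8, 3). No rescan of other elements needed.
Needs rescan: no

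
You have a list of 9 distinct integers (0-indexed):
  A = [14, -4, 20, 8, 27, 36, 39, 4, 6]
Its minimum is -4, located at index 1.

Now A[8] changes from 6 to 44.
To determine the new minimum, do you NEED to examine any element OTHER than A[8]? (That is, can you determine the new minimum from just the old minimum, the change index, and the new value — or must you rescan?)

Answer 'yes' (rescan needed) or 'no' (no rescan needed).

Old min = -4 at index 1
Change at index 8: 6 -> 44
Index 8 was NOT the min. New min = min(-4, 44). No rescan of other elements needed.
Needs rescan: no

Answer: no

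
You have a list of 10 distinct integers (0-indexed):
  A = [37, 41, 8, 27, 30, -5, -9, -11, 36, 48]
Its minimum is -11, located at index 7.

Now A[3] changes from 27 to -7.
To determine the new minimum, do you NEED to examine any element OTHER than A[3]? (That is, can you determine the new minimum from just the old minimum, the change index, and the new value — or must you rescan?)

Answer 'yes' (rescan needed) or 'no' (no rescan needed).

Old min = -11 at index 7
Change at index 3: 27 -> -7
Index 3 was NOT the min. New min = min(-11, -7). No rescan of other elements needed.
Needs rescan: no

Answer: no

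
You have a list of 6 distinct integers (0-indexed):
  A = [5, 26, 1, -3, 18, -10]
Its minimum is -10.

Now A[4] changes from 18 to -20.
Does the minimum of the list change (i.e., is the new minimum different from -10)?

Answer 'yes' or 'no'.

Old min = -10
Change: A[4] 18 -> -20
Changed element was NOT the min; min changes only if -20 < -10.
New min = -20; changed? yes

Answer: yes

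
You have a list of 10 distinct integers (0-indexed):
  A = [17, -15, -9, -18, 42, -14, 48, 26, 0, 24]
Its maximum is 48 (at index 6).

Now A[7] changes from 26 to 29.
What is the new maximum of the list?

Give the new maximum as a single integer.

Answer: 48

Derivation:
Old max = 48 (at index 6)
Change: A[7] 26 -> 29
Changed element was NOT the old max.
  New max = max(old_max, new_val) = max(48, 29) = 48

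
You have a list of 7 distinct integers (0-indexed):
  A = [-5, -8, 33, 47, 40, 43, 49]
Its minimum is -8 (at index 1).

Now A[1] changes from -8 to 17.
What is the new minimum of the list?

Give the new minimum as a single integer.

Answer: -5

Derivation:
Old min = -8 (at index 1)
Change: A[1] -8 -> 17
Changed element WAS the min. Need to check: is 17 still <= all others?
  Min of remaining elements: -5
  New min = min(17, -5) = -5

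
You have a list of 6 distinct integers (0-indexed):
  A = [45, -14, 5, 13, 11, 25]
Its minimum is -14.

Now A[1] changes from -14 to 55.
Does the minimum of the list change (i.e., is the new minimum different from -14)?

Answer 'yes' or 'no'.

Answer: yes

Derivation:
Old min = -14
Change: A[1] -14 -> 55
Changed element was the min; new min must be rechecked.
New min = 5; changed? yes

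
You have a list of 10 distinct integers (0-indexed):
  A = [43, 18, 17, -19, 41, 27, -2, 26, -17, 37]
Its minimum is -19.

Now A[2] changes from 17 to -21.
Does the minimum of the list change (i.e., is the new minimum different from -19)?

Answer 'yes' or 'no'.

Old min = -19
Change: A[2] 17 -> -21
Changed element was NOT the min; min changes only if -21 < -19.
New min = -21; changed? yes

Answer: yes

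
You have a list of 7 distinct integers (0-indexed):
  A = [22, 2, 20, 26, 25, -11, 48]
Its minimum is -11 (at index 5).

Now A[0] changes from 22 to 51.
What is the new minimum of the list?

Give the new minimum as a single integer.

Answer: -11

Derivation:
Old min = -11 (at index 5)
Change: A[0] 22 -> 51
Changed element was NOT the old min.
  New min = min(old_min, new_val) = min(-11, 51) = -11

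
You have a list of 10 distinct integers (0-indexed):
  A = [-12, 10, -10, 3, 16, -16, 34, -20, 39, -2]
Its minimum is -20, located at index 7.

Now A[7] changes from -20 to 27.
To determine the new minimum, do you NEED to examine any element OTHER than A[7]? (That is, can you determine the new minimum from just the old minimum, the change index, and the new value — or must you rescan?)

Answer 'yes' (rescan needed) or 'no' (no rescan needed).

Old min = -20 at index 7
Change at index 7: -20 -> 27
Index 7 WAS the min and new value 27 > old min -20. Must rescan other elements to find the new min.
Needs rescan: yes

Answer: yes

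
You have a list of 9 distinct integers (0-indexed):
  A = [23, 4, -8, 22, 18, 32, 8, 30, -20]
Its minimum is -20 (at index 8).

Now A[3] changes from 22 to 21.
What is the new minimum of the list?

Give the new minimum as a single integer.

Old min = -20 (at index 8)
Change: A[3] 22 -> 21
Changed element was NOT the old min.
  New min = min(old_min, new_val) = min(-20, 21) = -20

Answer: -20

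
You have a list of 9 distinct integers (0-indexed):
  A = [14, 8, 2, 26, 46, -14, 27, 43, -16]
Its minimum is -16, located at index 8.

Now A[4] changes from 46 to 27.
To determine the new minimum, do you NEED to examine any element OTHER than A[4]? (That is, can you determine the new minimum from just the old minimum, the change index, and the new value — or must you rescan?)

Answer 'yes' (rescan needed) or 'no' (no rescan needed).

Answer: no

Derivation:
Old min = -16 at index 8
Change at index 4: 46 -> 27
Index 4 was NOT the min. New min = min(-16, 27). No rescan of other elements needed.
Needs rescan: no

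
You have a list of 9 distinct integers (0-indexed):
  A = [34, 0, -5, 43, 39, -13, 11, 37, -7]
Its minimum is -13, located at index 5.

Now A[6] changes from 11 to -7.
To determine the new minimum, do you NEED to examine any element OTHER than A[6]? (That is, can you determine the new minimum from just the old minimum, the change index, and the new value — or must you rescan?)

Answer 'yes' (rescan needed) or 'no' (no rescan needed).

Answer: no

Derivation:
Old min = -13 at index 5
Change at index 6: 11 -> -7
Index 6 was NOT the min. New min = min(-13, -7). No rescan of other elements needed.
Needs rescan: no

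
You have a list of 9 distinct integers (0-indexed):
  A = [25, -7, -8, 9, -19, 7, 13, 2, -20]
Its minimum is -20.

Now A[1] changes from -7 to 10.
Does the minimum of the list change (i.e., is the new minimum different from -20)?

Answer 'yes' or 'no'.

Old min = -20
Change: A[1] -7 -> 10
Changed element was NOT the min; min changes only if 10 < -20.
New min = -20; changed? no

Answer: no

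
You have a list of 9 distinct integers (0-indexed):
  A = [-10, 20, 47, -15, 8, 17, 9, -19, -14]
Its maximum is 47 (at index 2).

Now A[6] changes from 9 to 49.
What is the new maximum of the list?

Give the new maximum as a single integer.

Old max = 47 (at index 2)
Change: A[6] 9 -> 49
Changed element was NOT the old max.
  New max = max(old_max, new_val) = max(47, 49) = 49

Answer: 49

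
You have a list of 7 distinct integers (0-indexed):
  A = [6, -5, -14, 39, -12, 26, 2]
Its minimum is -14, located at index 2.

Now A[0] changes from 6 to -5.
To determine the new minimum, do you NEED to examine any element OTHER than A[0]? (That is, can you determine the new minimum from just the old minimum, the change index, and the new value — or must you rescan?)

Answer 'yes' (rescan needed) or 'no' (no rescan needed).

Old min = -14 at index 2
Change at index 0: 6 -> -5
Index 0 was NOT the min. New min = min(-14, -5). No rescan of other elements needed.
Needs rescan: no

Answer: no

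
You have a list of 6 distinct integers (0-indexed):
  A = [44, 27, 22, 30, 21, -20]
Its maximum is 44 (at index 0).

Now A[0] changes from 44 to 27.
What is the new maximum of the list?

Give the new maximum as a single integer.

Old max = 44 (at index 0)
Change: A[0] 44 -> 27
Changed element WAS the max -> may need rescan.
  Max of remaining elements: 30
  New max = max(27, 30) = 30

Answer: 30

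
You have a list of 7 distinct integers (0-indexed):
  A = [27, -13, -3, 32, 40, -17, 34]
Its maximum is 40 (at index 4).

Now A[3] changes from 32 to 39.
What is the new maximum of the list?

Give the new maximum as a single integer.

Answer: 40

Derivation:
Old max = 40 (at index 4)
Change: A[3] 32 -> 39
Changed element was NOT the old max.
  New max = max(old_max, new_val) = max(40, 39) = 40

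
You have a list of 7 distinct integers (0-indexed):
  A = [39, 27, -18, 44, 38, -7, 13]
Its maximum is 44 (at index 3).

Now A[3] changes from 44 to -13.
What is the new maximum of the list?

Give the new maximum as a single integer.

Old max = 44 (at index 3)
Change: A[3] 44 -> -13
Changed element WAS the max -> may need rescan.
  Max of remaining elements: 39
  New max = max(-13, 39) = 39

Answer: 39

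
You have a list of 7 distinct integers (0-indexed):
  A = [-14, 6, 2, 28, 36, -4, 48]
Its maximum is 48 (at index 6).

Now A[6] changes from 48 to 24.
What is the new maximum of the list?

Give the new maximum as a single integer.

Old max = 48 (at index 6)
Change: A[6] 48 -> 24
Changed element WAS the max -> may need rescan.
  Max of remaining elements: 36
  New max = max(24, 36) = 36

Answer: 36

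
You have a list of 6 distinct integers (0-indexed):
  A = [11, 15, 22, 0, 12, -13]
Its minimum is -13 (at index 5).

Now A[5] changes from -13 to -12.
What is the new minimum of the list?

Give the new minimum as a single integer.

Old min = -13 (at index 5)
Change: A[5] -13 -> -12
Changed element WAS the min. Need to check: is -12 still <= all others?
  Min of remaining elements: 0
  New min = min(-12, 0) = -12

Answer: -12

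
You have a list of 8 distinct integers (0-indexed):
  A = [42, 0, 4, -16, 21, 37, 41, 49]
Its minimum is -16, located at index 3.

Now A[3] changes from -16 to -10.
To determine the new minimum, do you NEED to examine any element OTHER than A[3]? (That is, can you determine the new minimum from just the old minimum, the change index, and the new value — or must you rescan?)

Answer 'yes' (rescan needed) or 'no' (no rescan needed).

Answer: yes

Derivation:
Old min = -16 at index 3
Change at index 3: -16 -> -10
Index 3 WAS the min and new value -10 > old min -16. Must rescan other elements to find the new min.
Needs rescan: yes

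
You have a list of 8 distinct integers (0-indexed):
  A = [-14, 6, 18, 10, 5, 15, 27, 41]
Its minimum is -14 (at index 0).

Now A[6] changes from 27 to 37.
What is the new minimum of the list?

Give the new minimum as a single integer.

Answer: -14

Derivation:
Old min = -14 (at index 0)
Change: A[6] 27 -> 37
Changed element was NOT the old min.
  New min = min(old_min, new_val) = min(-14, 37) = -14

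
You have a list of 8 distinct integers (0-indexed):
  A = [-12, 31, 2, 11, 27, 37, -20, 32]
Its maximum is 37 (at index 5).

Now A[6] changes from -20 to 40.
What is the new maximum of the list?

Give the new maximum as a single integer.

Old max = 37 (at index 5)
Change: A[6] -20 -> 40
Changed element was NOT the old max.
  New max = max(old_max, new_val) = max(37, 40) = 40

Answer: 40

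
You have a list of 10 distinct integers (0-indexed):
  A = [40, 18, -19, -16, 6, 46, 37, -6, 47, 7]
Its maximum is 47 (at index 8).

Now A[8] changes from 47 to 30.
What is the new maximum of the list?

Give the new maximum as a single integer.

Old max = 47 (at index 8)
Change: A[8] 47 -> 30
Changed element WAS the max -> may need rescan.
  Max of remaining elements: 46
  New max = max(30, 46) = 46

Answer: 46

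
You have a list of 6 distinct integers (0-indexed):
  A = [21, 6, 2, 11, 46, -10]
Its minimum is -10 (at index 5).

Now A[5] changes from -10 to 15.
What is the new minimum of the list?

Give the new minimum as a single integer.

Answer: 2

Derivation:
Old min = -10 (at index 5)
Change: A[5] -10 -> 15
Changed element WAS the min. Need to check: is 15 still <= all others?
  Min of remaining elements: 2
  New min = min(15, 2) = 2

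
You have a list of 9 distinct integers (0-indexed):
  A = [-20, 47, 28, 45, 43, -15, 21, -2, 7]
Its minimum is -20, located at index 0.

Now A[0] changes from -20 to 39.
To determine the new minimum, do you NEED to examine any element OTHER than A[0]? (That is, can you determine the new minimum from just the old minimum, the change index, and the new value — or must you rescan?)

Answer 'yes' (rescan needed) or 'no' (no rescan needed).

Old min = -20 at index 0
Change at index 0: -20 -> 39
Index 0 WAS the min and new value 39 > old min -20. Must rescan other elements to find the new min.
Needs rescan: yes

Answer: yes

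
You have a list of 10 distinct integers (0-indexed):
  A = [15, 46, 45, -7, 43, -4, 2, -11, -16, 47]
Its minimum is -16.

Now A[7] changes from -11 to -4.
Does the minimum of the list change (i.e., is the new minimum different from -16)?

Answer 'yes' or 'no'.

Answer: no

Derivation:
Old min = -16
Change: A[7] -11 -> -4
Changed element was NOT the min; min changes only if -4 < -16.
New min = -16; changed? no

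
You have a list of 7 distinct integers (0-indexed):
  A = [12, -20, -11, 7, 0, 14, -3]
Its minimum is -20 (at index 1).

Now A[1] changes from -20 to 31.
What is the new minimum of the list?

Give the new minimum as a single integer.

Answer: -11

Derivation:
Old min = -20 (at index 1)
Change: A[1] -20 -> 31
Changed element WAS the min. Need to check: is 31 still <= all others?
  Min of remaining elements: -11
  New min = min(31, -11) = -11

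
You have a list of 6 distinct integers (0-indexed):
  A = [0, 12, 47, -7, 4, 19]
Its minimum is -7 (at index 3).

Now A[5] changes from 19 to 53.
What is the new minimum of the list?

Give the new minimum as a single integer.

Answer: -7

Derivation:
Old min = -7 (at index 3)
Change: A[5] 19 -> 53
Changed element was NOT the old min.
  New min = min(old_min, new_val) = min(-7, 53) = -7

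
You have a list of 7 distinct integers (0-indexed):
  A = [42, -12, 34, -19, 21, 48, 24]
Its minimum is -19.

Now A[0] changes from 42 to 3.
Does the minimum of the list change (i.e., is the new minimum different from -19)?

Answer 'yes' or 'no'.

Answer: no

Derivation:
Old min = -19
Change: A[0] 42 -> 3
Changed element was NOT the min; min changes only if 3 < -19.
New min = -19; changed? no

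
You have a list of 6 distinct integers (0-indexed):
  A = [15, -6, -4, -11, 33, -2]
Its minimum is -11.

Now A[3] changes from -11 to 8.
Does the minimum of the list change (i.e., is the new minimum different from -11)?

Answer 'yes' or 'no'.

Old min = -11
Change: A[3] -11 -> 8
Changed element was the min; new min must be rechecked.
New min = -6; changed? yes

Answer: yes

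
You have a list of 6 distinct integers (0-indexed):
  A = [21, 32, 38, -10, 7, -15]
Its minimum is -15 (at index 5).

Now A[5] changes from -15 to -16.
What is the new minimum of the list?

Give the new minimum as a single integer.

Answer: -16

Derivation:
Old min = -15 (at index 5)
Change: A[5] -15 -> -16
Changed element WAS the min. Need to check: is -16 still <= all others?
  Min of remaining elements: -10
  New min = min(-16, -10) = -16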